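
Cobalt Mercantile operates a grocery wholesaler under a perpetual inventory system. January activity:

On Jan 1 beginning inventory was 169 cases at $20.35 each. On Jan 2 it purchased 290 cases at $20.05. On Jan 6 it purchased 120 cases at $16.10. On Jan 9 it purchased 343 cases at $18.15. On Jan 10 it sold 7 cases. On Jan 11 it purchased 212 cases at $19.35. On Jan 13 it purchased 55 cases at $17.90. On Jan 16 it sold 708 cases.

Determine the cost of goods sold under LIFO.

COGS = $13,002.65

Jan 10, 7 sold [LIFO — newest first]: 7 @ $18.15 = $127.05
Jan 16, 708 sold [LIFO — newest first]: 55 @ $17.90 + 212 @ $19.35 + 336 @ $18.15 + 105 @ $16.10 = $12,875.60
Total COGS = $127.05 + $12,875.60 = $13,002.65
Ending inventory: 169 @ $20.35 + 290 @ $20.05 + 15 @ $16.10 = $9,495.15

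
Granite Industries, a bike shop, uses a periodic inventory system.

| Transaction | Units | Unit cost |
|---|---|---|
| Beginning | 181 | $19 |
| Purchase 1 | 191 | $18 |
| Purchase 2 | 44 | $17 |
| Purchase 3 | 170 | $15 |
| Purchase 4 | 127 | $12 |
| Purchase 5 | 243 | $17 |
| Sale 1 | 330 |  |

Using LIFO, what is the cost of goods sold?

Sale 1 (330) [LIFO — newest first]: 243 @ $17 + 87 @ $12 = $5,175
Ending inventory: 181 @ $19 + 191 @ $18 + 44 @ $17 + 170 @ $15 + 40 @ $12 = $10,655

COGS = $5,175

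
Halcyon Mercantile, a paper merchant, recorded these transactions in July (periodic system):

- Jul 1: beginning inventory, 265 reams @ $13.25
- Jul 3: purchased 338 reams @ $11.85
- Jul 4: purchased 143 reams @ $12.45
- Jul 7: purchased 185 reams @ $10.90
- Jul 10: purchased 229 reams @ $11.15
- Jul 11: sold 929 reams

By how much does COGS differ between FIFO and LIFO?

FIFO COGS: 265 @ $13.25 + 338 @ $11.85 + 143 @ $12.45 + 183 @ $10.90 = $11,291.60
LIFO COGS: 229 @ $11.15 + 185 @ $10.90 + 143 @ $12.45 + 338 @ $11.85 + 34 @ $13.25 = $10,806.00
Difference = |$11,291.60 − $10,806.00| = $485.60

$485.60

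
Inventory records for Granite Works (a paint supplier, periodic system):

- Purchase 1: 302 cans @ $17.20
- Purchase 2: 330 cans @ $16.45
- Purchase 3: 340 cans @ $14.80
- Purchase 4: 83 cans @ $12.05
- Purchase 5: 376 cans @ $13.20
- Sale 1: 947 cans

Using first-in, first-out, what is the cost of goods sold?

Sale 1 (947) [FIFO — oldest first]: 302 @ $17.20 + 330 @ $16.45 + 315 @ $14.80 = $15,284.90
Ending inventory: 25 @ $14.80 + 83 @ $12.05 + 376 @ $13.20 = $6,333.35
Check: goods available $21,618.25 = COGS $15,284.90 + ending $6,333.35

COGS = $15,284.90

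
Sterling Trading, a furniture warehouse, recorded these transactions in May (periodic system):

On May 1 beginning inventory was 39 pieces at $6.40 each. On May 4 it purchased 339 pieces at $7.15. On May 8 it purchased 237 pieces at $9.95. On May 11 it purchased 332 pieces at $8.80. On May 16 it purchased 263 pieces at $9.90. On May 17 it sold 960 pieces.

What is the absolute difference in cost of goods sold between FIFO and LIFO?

FIFO COGS: 39 @ $6.40 + 339 @ $7.15 + 237 @ $9.95 + 332 @ $8.80 + 13 @ $9.90 = $8,081.90
LIFO COGS: 263 @ $9.90 + 332 @ $8.80 + 237 @ $9.95 + 128 @ $7.15 = $8,798.65
Difference = |$8,081.90 − $8,798.65| = $716.75

$716.75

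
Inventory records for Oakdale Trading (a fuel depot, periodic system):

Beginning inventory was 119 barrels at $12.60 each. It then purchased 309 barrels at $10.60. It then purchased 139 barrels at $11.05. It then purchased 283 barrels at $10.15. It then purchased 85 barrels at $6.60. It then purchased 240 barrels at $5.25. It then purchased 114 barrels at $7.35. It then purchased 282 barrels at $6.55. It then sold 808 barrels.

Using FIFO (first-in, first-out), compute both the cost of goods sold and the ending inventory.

Sale 1 (808) [FIFO — oldest first]: 119 @ $12.60 + 309 @ $10.60 + 139 @ $11.05 + 241 @ $10.15 = $8,756.90
Ending inventory: 42 @ $10.15 + 85 @ $6.60 + 240 @ $5.25 + 114 @ $7.35 + 282 @ $6.55 = $4,932.30

COGS = $8,756.90; ending inventory = $4,932.30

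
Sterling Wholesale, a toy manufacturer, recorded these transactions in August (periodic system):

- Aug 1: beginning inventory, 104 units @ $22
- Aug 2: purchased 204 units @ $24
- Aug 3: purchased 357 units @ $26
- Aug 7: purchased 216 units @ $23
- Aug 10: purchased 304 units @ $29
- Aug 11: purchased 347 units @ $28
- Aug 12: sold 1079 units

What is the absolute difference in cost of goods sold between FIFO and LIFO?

FIFO COGS: 104 @ $22 + 204 @ $24 + 357 @ $26 + 216 @ $23 + 198 @ $29 = $27,176
LIFO COGS: 347 @ $28 + 304 @ $29 + 216 @ $23 + 212 @ $26 = $29,012
Difference = |$27,176 − $29,012| = $1,836

$1,836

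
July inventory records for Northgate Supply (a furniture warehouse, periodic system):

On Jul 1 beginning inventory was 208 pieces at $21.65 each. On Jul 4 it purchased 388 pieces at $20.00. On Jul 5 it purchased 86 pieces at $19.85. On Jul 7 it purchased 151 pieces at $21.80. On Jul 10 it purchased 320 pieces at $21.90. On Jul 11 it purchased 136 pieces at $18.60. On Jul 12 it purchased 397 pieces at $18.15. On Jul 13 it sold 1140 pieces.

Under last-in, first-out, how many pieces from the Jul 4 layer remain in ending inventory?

Jul 13, 1140 sold [LIFO — newest first]: 397 @ $18.15 + 136 @ $18.60 + 320 @ $21.90 + 151 @ $21.80 + 86 @ $19.85 + 50 @ $20.00 = $22,742.05
Ending inventory: 208 @ $21.65 + 338 @ $20.00 = $11,263.20
Check: goods available $34,005.25 = COGS $22,742.05 + ending $11,263.20

338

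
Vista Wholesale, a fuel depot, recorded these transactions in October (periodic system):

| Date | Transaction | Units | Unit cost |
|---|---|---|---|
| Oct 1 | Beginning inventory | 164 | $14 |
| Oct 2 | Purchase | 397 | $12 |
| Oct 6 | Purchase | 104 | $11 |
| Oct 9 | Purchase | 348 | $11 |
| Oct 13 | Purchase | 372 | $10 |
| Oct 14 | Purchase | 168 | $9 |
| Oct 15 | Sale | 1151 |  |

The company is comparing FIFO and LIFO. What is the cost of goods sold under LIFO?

FIFO COGS: 164 @ $14 + 397 @ $12 + 104 @ $11 + 348 @ $11 + 138 @ $10 = $13,412
LIFO COGS: 168 @ $9 + 372 @ $10 + 348 @ $11 + 104 @ $11 + 159 @ $12 = $12,112

COGS = $12,112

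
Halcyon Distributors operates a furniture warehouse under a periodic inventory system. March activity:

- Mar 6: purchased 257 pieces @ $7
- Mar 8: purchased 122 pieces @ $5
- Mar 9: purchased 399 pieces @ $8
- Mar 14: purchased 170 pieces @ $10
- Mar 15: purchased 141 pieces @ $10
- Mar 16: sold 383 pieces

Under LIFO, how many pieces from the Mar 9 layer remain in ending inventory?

327

Mar 16, 383 sold [LIFO — newest first]: 141 @ $10 + 170 @ $10 + 72 @ $8 = $3,686
Ending inventory: 257 @ $7 + 122 @ $5 + 327 @ $8 = $5,025
Check: goods available $8,711 = COGS $3,686 + ending $5,025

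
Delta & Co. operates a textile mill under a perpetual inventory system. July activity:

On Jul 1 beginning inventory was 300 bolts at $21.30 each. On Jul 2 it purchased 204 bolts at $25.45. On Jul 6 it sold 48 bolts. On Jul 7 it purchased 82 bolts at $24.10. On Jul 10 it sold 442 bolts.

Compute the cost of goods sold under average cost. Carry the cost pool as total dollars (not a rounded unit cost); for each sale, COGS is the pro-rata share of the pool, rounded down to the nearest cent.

After Jul 1: 300 on hand, pool $6,390.00 (≈ $21.3000 each)
After Jul 2: 504 on hand, pool $11,581.80 (≈ $22.9798 each)
Jul 6, sell 48: 48/504 × $11,581.80 → $1,103.02
After Jul 7: 538 on hand, pool $12,454.98 (≈ $23.1505 each)
Jul 10, sell 442: 442/538 × $12,454.98 → $10,232.53
Total COGS = $1,103.02 + $10,232.53 = $11,335.55
Ending inventory (cost pool remaining) = $2,222.45
Check: goods available $13,558.00 = COGS $11,335.55 + ending $2,222.45

COGS = $11,335.55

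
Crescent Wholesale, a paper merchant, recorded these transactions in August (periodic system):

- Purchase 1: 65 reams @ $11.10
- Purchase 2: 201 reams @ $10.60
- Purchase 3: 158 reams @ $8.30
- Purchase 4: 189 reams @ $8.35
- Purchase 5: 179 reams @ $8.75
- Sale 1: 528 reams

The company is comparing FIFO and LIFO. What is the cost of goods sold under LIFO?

COGS = $4,477.00

FIFO COGS: 65 @ $11.10 + 201 @ $10.60 + 158 @ $8.30 + 104 @ $8.35 = $5,031.90
LIFO COGS: 179 @ $8.75 + 189 @ $8.35 + 158 @ $8.30 + 2 @ $10.60 = $4,477.00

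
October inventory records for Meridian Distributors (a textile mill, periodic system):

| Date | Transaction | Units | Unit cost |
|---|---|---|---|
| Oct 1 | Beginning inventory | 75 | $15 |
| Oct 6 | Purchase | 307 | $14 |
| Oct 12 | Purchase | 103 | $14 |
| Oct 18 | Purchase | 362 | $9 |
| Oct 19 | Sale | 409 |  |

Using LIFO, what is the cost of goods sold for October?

Oct 19, 409 sold [LIFO — newest first]: 362 @ $9 + 47 @ $14 = $3,916
Ending inventory: 75 @ $15 + 307 @ $14 + 56 @ $14 = $6,207
Check: goods available $10,123 = COGS $3,916 + ending $6,207

COGS = $3,916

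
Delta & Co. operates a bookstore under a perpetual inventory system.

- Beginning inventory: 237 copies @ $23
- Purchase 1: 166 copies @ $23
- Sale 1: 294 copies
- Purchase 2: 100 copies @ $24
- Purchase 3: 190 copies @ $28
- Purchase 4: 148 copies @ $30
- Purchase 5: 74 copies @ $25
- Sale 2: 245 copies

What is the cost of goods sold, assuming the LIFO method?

Sale 1 (294) [LIFO — newest first]: 166 @ $23 + 128 @ $23 = $6,762
Sale 2 (245) [LIFO — newest first]: 74 @ $25 + 148 @ $30 + 23 @ $28 = $6,934
Total COGS = $6,762 + $6,934 = $13,696
Ending inventory: 109 @ $23 + 100 @ $24 + 167 @ $28 = $9,583
Check: goods available $23,279 = COGS $13,696 + ending $9,583

COGS = $13,696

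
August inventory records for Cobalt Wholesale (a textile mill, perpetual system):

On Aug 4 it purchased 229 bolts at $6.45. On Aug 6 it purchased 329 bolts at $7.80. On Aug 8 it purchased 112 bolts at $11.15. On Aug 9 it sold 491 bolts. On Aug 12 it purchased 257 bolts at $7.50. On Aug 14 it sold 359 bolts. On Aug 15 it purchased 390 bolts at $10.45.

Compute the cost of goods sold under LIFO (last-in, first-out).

COGS = $6,722.90

Aug 9, 491 sold [LIFO — newest first]: 112 @ $11.15 + 329 @ $7.80 + 50 @ $6.45 = $4,137.50
Aug 14, 359 sold [LIFO — newest first]: 257 @ $7.50 + 102 @ $6.45 = $2,585.40
Total COGS = $4,137.50 + $2,585.40 = $6,722.90
Ending inventory: 77 @ $6.45 + 390 @ $10.45 = $4,572.15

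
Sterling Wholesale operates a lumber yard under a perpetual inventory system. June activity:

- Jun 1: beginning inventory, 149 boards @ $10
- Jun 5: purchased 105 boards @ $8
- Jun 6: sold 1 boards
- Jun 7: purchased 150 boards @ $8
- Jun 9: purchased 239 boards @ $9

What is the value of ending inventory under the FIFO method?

Jun 6, 1 sold [FIFO — oldest first]: 1 @ $10 = $10
Ending inventory: 148 @ $10 + 105 @ $8 + 150 @ $8 + 239 @ $9 = $5,671

Ending inventory = $5,671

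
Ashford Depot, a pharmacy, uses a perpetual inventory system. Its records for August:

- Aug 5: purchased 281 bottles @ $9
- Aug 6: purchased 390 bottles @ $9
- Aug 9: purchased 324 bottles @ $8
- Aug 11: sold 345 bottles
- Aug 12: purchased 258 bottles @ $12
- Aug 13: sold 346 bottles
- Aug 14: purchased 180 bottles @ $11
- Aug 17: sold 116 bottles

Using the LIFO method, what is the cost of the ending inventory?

Aug 11, 345 sold [LIFO — newest first]: 324 @ $8 + 21 @ $9 = $2,781
Aug 13, 346 sold [LIFO — newest first]: 258 @ $12 + 88 @ $9 = $3,888
Aug 17, 116 sold [LIFO — newest first]: 116 @ $11 = $1,276
Total COGS = $2,781 + $3,888 + $1,276 = $7,945
Ending inventory: 281 @ $9 + 281 @ $9 + 64 @ $11 = $5,762

Ending inventory = $5,762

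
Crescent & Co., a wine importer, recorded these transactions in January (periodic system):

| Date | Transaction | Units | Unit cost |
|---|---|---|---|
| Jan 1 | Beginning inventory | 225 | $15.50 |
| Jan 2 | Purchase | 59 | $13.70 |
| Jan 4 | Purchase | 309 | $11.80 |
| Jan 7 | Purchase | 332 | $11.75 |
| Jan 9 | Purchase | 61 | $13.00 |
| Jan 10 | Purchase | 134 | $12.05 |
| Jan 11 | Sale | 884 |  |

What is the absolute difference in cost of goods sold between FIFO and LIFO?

FIFO COGS: 225 @ $15.50 + 59 @ $13.70 + 309 @ $11.80 + 291 @ $11.75 = $11,361.25
LIFO COGS: 134 @ $12.05 + 61 @ $13.00 + 332 @ $11.75 + 309 @ $11.80 + 48 @ $13.70 = $10,612.50
Difference = |$11,361.25 − $10,612.50| = $748.75

$748.75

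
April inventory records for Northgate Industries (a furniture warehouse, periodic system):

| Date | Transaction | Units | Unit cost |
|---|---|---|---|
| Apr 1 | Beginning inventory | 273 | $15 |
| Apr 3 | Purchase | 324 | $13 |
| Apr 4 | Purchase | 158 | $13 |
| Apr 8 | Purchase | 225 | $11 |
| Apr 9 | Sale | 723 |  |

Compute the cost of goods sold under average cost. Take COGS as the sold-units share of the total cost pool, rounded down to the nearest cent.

COGS = $9,469.82

Apr 9, sell 723: 723/980 × $12,836.00 → $9,469.82
Ending inventory (cost pool remaining) = $3,366.18
Check: goods available $12,836.00 = COGS $9,469.82 + ending $3,366.18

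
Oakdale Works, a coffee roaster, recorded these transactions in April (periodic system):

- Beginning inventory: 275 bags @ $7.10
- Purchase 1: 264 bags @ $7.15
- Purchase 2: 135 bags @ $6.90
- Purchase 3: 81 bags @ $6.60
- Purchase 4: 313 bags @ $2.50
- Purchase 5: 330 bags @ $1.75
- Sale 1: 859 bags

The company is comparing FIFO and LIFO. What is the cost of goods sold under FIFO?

FIFO COGS: 275 @ $7.10 + 264 @ $7.15 + 135 @ $6.90 + 81 @ $6.60 + 104 @ $2.50 = $5,566.20
LIFO COGS: 330 @ $1.75 + 313 @ $2.50 + 81 @ $6.60 + 135 @ $6.90 = $2,826.10

COGS = $5,566.20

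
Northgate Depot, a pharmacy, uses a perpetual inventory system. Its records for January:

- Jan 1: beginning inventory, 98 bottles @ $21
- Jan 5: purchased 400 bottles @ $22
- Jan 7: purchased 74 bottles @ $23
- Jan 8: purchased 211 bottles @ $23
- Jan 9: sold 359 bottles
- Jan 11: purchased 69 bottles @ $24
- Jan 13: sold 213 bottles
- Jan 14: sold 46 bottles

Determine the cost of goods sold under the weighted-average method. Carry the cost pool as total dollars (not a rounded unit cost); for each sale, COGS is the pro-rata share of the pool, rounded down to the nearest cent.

COGS = $13,807.42

After Jan 1: 98 on hand, pool $2,058.00 (≈ $21.0000 each)
After Jan 5: 498 on hand, pool $10,858.00 (≈ $21.8032 each)
After Jan 7: 572 on hand, pool $12,560.00 (≈ $21.9580 each)
After Jan 8: 783 on hand, pool $17,413.00 (≈ $22.2388 each)
Jan 9, sell 359: 359/783 × $17,413.00 → $7,983.73
After Jan 11: 493 on hand, pool $11,085.27 (≈ $22.4853 each)
Jan 13, sell 213: 213/493 × $11,085.27 → $4,789.37
Jan 14, sell 46: 46/280 × $6,295.90 → $1,034.32
Total COGS = $7,983.73 + $4,789.37 + $1,034.32 = $13,807.42
Ending inventory (cost pool remaining) = $5,261.58
Check: goods available $19,069.00 = COGS $13,807.42 + ending $5,261.58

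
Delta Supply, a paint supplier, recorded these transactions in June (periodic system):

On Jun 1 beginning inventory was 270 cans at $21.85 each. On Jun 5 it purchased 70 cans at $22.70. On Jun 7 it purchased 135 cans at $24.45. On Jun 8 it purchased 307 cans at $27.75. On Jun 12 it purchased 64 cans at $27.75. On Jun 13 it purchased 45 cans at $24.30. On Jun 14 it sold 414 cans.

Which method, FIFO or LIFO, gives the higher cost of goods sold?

FIFO COGS: 270 @ $21.85 + 70 @ $22.70 + 74 @ $24.45 = $9,297.80
LIFO COGS: 45 @ $24.30 + 64 @ $27.75 + 305 @ $27.75 = $11,333.25

LIFO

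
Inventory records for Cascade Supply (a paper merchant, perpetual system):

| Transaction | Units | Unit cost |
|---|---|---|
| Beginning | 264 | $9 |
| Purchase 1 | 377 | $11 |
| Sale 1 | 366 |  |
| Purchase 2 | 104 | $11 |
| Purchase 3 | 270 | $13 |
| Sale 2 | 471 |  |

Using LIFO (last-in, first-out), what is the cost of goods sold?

COGS = $9,575

Sale 1 (366) [LIFO — newest first]: 366 @ $11 = $4,026
Sale 2 (471) [LIFO — newest first]: 270 @ $13 + 104 @ $11 + 11 @ $11 + 86 @ $9 = $5,549
Total COGS = $4,026 + $5,549 = $9,575
Ending inventory: 178 @ $9 = $1,602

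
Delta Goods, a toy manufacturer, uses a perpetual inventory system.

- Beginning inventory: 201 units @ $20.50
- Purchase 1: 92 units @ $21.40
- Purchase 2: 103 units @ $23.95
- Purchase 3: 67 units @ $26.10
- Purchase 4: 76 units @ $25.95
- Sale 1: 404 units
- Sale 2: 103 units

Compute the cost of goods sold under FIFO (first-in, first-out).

COGS = $11,446.65

Sale 1 (404) [FIFO — oldest first]: 201 @ $20.50 + 92 @ $21.40 + 103 @ $23.95 + 8 @ $26.10 = $8,764.95
Sale 2 (103) [FIFO — oldest first]: 59 @ $26.10 + 44 @ $25.95 = $2,681.70
Total COGS = $8,764.95 + $2,681.70 = $11,446.65
Ending inventory: 32 @ $25.95 = $830.40
Check: goods available $12,277.05 = COGS $11,446.65 + ending $830.40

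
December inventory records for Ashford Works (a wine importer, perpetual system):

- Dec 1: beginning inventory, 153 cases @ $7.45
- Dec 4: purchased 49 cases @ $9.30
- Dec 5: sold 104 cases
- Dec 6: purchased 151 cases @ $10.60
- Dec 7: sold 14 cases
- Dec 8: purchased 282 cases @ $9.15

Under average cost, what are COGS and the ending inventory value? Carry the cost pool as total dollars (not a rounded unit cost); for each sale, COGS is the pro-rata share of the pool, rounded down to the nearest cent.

COGS = $954.98; ending inventory = $4,821.47

After Dec 1: 153 on hand, pool $1,139.85 (≈ $7.4500 each)
After Dec 4: 202 on hand, pool $1,595.55 (≈ $7.8988 each)
Dec 5, sell 104: 104/202 × $1,595.55 → $821.47
After Dec 6: 249 on hand, pool $2,374.68 (≈ $9.5369 each)
Dec 7, sell 14: 14/249 × $2,374.68 → $133.51
After Dec 8: 517 on hand, pool $4,821.47 (≈ $9.3259 each)
Total COGS = $821.47 + $133.51 = $954.98
Ending inventory (cost pool remaining) = $4,821.47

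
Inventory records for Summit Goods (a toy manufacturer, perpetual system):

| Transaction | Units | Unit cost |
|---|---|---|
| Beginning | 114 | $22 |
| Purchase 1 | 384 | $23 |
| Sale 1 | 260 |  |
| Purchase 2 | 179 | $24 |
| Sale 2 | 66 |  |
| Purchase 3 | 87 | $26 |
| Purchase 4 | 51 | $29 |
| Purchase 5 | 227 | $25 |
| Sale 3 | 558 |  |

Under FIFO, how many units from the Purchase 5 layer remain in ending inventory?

158

Sale 1 (260) [FIFO — oldest first]: 114 @ $22 + 146 @ $23 = $5,866
Sale 2 (66) [FIFO — oldest first]: 66 @ $23 = $1,518
Sale 3 (558) [FIFO — oldest first]: 172 @ $23 + 179 @ $24 + 87 @ $26 + 51 @ $29 + 69 @ $25 = $13,718
Total COGS = $5,866 + $1,518 + $13,718 = $21,102
Ending inventory: 158 @ $25 = $3,950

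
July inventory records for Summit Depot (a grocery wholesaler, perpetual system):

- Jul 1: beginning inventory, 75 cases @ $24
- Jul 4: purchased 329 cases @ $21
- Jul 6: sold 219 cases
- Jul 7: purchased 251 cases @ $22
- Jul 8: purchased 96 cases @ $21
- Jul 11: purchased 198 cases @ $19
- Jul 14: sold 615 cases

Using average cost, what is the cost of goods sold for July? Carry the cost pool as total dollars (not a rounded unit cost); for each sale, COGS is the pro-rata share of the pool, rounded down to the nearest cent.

COGS = $17,600.61

After Jul 1: 75 on hand, pool $1,800.00 (≈ $24.0000 each)
After Jul 4: 404 on hand, pool $8,709.00 (≈ $21.5569 each)
Jul 6, sell 219: 219/404 × $8,709.00 → $4,720.96
After Jul 7: 436 on hand, pool $9,510.04 (≈ $21.8120 each)
After Jul 8: 532 on hand, pool $11,526.04 (≈ $21.6655 each)
After Jul 11: 730 on hand, pool $15,288.04 (≈ $20.9425 each)
Jul 14, sell 615: 615/730 × $15,288.04 → $12,879.65
Total COGS = $4,720.96 + $12,879.65 = $17,600.61
Ending inventory (cost pool remaining) = $2,408.39
Check: goods available $20,009.00 = COGS $17,600.61 + ending $2,408.39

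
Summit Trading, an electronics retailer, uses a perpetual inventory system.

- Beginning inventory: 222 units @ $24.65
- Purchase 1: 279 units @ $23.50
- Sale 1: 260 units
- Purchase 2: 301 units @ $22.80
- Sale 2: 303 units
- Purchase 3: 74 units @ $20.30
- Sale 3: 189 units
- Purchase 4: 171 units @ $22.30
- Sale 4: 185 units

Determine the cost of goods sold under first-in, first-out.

Sale 1 (260) [FIFO — oldest first]: 222 @ $24.65 + 38 @ $23.50 = $6,365.30
Sale 2 (303) [FIFO — oldest first]: 241 @ $23.50 + 62 @ $22.80 = $7,077.10
Sale 3 (189) [FIFO — oldest first]: 189 @ $22.80 = $4,309.20
Sale 4 (185) [FIFO — oldest first]: 50 @ $22.80 + 74 @ $20.30 + 61 @ $22.30 = $4,002.50
Total COGS = $6,365.30 + $7,077.10 + $4,309.20 + $4,002.50 = $21,754.10
Ending inventory: 110 @ $22.30 = $2,453.00
Check: goods available $24,207.10 = COGS $21,754.10 + ending $2,453.00

COGS = $21,754.10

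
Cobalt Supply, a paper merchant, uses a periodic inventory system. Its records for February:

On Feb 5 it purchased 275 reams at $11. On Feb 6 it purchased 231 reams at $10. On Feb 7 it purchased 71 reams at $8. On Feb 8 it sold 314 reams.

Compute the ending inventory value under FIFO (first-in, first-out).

Feb 8, 314 sold [FIFO — oldest first]: 275 @ $11 + 39 @ $10 = $3,415
Ending inventory: 192 @ $10 + 71 @ $8 = $2,488
Check: goods available $5,903 = COGS $3,415 + ending $2,488

Ending inventory = $2,488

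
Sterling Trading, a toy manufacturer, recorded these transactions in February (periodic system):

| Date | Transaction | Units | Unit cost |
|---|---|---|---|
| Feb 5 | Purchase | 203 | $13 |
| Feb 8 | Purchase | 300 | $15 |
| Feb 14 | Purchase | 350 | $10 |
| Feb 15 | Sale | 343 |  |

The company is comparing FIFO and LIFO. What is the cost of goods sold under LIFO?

COGS = $3,430

FIFO COGS: 203 @ $13 + 140 @ $15 = $4,739
LIFO COGS: 343 @ $10 = $3,430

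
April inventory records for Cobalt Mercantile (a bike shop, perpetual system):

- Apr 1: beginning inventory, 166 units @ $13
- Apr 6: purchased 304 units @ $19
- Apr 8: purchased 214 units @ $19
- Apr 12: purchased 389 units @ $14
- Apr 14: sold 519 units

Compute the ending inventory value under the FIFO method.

Ending inventory = $8,581

Apr 14, 519 sold [FIFO — oldest first]: 166 @ $13 + 304 @ $19 + 49 @ $19 = $8,865
Ending inventory: 165 @ $19 + 389 @ $14 = $8,581
Check: goods available $17,446 = COGS $8,865 + ending $8,581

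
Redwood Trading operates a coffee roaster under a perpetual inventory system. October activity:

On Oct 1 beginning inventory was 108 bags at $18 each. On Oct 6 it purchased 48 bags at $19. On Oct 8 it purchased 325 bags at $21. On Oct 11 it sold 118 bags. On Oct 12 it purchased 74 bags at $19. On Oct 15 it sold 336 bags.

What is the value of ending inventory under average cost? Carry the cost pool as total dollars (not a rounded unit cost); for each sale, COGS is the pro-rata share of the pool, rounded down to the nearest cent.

Ending inventory = $2,013.54

After Oct 1: 108 on hand, pool $1,944.00 (≈ $18.0000 each)
After Oct 6: 156 on hand, pool $2,856.00 (≈ $18.3077 each)
After Oct 8: 481 on hand, pool $9,681.00 (≈ $20.1268 each)
Oct 11, sell 118: 118/481 × $9,681.00 → $2,374.96
After Oct 12: 437 on hand, pool $8,712.04 (≈ $19.9360 each)
Oct 15, sell 336: 336/437 × $8,712.04 → $6,698.50
Total COGS = $2,374.96 + $6,698.50 = $9,073.46
Ending inventory (cost pool remaining) = $2,013.54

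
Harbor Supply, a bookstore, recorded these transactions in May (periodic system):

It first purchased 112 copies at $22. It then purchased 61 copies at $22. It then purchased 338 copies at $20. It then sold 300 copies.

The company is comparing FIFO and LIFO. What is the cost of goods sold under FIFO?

FIFO COGS: 112 @ $22 + 61 @ $22 + 127 @ $20 = $6,346
LIFO COGS: 300 @ $20 = $6,000

COGS = $6,346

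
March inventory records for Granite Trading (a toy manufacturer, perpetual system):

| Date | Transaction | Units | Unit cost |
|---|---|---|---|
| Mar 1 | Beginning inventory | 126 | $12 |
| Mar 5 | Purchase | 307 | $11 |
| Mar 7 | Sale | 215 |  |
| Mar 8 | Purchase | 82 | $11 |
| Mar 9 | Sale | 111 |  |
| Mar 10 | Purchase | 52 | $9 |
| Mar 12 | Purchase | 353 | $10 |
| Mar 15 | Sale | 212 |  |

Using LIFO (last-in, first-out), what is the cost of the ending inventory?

Mar 7, 215 sold [LIFO — newest first]: 215 @ $11 = $2,365
Mar 9, 111 sold [LIFO — newest first]: 82 @ $11 + 29 @ $11 = $1,221
Mar 15, 212 sold [LIFO — newest first]: 212 @ $10 = $2,120
Total COGS = $2,365 + $1,221 + $2,120 = $5,706
Ending inventory: 126 @ $12 + 63 @ $11 + 52 @ $9 + 141 @ $10 = $4,083

Ending inventory = $4,083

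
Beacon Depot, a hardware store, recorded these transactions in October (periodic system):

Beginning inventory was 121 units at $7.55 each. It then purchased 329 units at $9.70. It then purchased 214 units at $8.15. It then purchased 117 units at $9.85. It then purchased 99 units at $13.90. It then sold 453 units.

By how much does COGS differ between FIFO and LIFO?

$366.45

FIFO COGS: 121 @ $7.55 + 329 @ $9.70 + 3 @ $8.15 = $4,129.30
LIFO COGS: 99 @ $13.90 + 117 @ $9.85 + 214 @ $8.15 + 23 @ $9.70 = $4,495.75
Difference = |$4,129.30 − $4,495.75| = $366.45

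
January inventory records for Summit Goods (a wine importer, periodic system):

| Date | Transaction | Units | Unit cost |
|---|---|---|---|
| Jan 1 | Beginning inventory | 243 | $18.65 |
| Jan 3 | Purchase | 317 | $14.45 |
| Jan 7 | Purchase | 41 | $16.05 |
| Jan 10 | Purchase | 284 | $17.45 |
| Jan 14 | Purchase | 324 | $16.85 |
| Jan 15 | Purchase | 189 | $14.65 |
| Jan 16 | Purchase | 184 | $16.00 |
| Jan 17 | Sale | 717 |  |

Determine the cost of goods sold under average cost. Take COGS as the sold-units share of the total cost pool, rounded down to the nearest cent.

COGS = $11,737.90

Jan 17, sell 717: 717/1582 × $25,898.70 → $11,737.90
Ending inventory (cost pool remaining) = $14,160.80
Check: goods available $25,898.70 = COGS $11,737.90 + ending $14,160.80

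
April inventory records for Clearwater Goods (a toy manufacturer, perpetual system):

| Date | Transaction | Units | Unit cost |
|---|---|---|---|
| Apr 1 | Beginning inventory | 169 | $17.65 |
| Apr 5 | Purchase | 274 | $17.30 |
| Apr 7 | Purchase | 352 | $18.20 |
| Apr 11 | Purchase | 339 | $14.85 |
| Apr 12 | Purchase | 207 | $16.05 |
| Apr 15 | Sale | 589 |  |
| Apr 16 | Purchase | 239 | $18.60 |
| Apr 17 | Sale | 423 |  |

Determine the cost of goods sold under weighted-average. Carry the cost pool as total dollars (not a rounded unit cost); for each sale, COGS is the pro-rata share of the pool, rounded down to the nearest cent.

COGS = $17,156.14

After Apr 1: 169 on hand, pool $2,982.85 (≈ $17.6500 each)
After Apr 5: 443 on hand, pool $7,723.05 (≈ $17.4335 each)
After Apr 7: 795 on hand, pool $14,129.45 (≈ $17.7729 each)
After Apr 11: 1134 on hand, pool $19,163.60 (≈ $16.8991 each)
After Apr 12: 1341 on hand, pool $22,485.95 (≈ $16.7680 each)
Apr 15, sell 589: 589/1341 × $22,485.95 → $9,876.37
After Apr 16: 991 on hand, pool $17,054.98 (≈ $17.2099 each)
Apr 17, sell 423: 423/991 × $17,054.98 → $7,279.77
Total COGS = $9,876.37 + $7,279.77 = $17,156.14
Ending inventory (cost pool remaining) = $9,775.21
Check: goods available $26,931.35 = COGS $17,156.14 + ending $9,775.21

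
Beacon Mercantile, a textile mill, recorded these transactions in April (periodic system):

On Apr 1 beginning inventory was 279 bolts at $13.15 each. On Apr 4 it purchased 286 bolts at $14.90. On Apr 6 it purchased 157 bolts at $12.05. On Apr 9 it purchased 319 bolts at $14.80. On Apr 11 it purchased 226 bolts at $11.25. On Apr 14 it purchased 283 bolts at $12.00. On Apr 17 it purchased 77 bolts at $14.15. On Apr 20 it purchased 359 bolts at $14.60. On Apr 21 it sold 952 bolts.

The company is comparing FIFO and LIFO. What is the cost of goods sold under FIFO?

COGS = $13,226.10

FIFO COGS: 279 @ $13.15 + 286 @ $14.90 + 157 @ $12.05 + 230 @ $14.80 = $13,226.10
LIFO COGS: 359 @ $14.60 + 77 @ $14.15 + 283 @ $12.00 + 226 @ $11.25 + 7 @ $14.80 = $12,373.05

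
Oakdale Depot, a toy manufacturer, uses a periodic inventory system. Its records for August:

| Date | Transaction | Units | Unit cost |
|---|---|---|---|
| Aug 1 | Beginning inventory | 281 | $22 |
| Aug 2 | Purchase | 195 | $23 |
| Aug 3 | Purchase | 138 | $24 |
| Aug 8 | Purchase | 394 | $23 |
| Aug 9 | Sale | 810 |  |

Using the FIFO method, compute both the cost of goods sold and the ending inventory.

Aug 9, 810 sold [FIFO — oldest first]: 281 @ $22 + 195 @ $23 + 138 @ $24 + 196 @ $23 = $18,487
Ending inventory: 198 @ $23 = $4,554

COGS = $18,487; ending inventory = $4,554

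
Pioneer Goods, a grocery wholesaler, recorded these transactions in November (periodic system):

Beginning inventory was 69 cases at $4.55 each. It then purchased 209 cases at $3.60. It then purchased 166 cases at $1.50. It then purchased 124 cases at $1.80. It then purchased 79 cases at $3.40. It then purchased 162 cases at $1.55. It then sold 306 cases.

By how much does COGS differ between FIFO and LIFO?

$471.65

FIFO COGS: 69 @ $4.55 + 209 @ $3.60 + 28 @ $1.50 = $1,108.35
LIFO COGS: 162 @ $1.55 + 79 @ $3.40 + 65 @ $1.80 = $636.70
Difference = |$1,108.35 − $636.70| = $471.65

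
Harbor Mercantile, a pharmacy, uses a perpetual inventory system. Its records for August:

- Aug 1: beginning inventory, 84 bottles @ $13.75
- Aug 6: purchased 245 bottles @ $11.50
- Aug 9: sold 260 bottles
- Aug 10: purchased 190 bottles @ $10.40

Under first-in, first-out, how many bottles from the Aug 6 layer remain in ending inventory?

Aug 9, 260 sold [FIFO — oldest first]: 84 @ $13.75 + 176 @ $11.50 = $3,179.00
Ending inventory: 69 @ $11.50 + 190 @ $10.40 = $2,769.50

69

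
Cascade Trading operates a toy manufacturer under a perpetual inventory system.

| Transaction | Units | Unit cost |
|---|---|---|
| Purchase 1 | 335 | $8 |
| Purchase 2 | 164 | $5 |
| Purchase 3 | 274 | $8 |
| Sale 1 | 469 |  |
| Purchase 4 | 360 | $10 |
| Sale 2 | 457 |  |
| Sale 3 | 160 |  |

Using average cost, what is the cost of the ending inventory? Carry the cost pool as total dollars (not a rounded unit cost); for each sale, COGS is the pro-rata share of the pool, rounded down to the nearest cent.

After Purchase 1: 335 on hand, pool $2,680.00 (≈ $8.0000 each)
After Purchase 2: 499 on hand, pool $3,500.00 (≈ $7.0140 each)
After Purchase 3: 773 on hand, pool $5,692.00 (≈ $7.3635 each)
Sale 1, sell 469: 469/773 × $5,692.00 → $3,453.49
After Purchase 4: 664 on hand, pool $5,838.51 (≈ $8.7929 each)
Sale 2, sell 457: 457/664 × $5,838.51 → $4,018.37
Sale 3, sell 160: 160/207 × $1,820.14 → $1,406.87
Total COGS = $3,453.49 + $4,018.37 + $1,406.87 = $8,878.73
Ending inventory (cost pool remaining) = $413.27

Ending inventory = $413.27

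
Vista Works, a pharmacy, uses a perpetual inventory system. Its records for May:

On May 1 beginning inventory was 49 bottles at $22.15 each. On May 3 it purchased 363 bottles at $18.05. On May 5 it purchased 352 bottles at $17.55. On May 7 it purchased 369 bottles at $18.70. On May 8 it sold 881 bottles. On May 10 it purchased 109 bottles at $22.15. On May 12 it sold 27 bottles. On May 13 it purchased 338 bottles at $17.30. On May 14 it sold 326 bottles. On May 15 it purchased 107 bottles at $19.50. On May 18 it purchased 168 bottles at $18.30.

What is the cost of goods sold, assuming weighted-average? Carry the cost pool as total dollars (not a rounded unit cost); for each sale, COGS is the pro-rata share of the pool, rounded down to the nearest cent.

COGS = $22,621.42

After May 1: 49 on hand, pool $1,085.35 (≈ $22.1500 each)
After May 3: 412 on hand, pool $7,637.50 (≈ $18.5376 each)
After May 5: 764 on hand, pool $13,815.10 (≈ $18.0826 each)
After May 7: 1133 on hand, pool $20,715.40 (≈ $18.2837 each)
May 8, sell 881: 881/1133 × $20,715.40 → $16,107.91
After May 10: 361 on hand, pool $7,021.84 (≈ $19.4511 each)
May 12, sell 27: 27/361 × $7,021.84 → $525.17
After May 13: 672 on hand, pool $12,344.07 (≈ $18.3692 each)
May 14, sell 326: 326/672 × $12,344.07 → $5,988.34
After May 15: 453 on hand, pool $8,442.23 (≈ $18.6363 each)
After May 18: 621 on hand, pool $11,516.63 (≈ $18.5453 each)
Total COGS = $16,107.91 + $525.17 + $5,988.34 = $22,621.42
Ending inventory (cost pool remaining) = $11,516.63
Check: goods available $34,138.05 = COGS $22,621.42 + ending $11,516.63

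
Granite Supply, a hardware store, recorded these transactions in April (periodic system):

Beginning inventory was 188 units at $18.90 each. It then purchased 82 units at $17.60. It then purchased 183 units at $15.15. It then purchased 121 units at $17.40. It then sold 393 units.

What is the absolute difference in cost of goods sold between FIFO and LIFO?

$406.50

FIFO COGS: 188 @ $18.90 + 82 @ $17.60 + 123 @ $15.15 = $6,859.85
LIFO COGS: 121 @ $17.40 + 183 @ $15.15 + 82 @ $17.60 + 7 @ $18.90 = $6,453.35
Difference = |$6,859.85 − $6,453.35| = $406.50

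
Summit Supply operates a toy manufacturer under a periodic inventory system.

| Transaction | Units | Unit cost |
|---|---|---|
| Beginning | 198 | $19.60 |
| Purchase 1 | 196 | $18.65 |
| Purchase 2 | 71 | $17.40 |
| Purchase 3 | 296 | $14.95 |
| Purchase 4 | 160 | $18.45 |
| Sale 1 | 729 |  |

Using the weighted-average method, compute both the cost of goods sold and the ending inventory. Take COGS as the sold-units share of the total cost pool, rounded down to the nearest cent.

Sale 1, sell 729: 729/921 × $16,148.80 → $12,782.27
Ending inventory (cost pool remaining) = $3,366.53
Check: goods available $16,148.80 = COGS $12,782.27 + ending $3,366.53

COGS = $12,782.27; ending inventory = $3,366.53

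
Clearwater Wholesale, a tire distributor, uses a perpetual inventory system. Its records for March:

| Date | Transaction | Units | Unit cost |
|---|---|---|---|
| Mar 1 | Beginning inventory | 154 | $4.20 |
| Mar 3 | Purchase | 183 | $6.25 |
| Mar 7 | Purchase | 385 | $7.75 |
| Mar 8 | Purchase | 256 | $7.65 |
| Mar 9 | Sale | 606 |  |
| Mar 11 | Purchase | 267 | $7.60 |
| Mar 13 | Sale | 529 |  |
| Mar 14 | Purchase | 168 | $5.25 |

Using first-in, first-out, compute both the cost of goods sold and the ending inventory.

Mar 9, 606 sold [FIFO — oldest first]: 154 @ $4.20 + 183 @ $6.25 + 269 @ $7.75 = $3,875.30
Mar 13, 529 sold [FIFO — oldest first]: 116 @ $7.75 + 256 @ $7.65 + 157 @ $7.60 = $4,050.60
Total COGS = $3,875.30 + $4,050.60 = $7,925.90
Ending inventory: 110 @ $7.60 + 168 @ $5.25 = $1,718.00

COGS = $7,925.90; ending inventory = $1,718.00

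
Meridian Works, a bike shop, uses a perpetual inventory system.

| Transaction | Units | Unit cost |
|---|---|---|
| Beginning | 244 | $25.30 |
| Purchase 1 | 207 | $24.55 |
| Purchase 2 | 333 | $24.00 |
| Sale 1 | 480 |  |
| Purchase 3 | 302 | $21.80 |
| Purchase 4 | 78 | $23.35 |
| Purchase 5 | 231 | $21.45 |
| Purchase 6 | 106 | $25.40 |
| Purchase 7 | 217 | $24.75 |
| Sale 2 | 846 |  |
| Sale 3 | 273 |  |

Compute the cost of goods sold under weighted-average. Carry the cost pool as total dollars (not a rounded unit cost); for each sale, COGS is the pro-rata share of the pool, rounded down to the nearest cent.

After Beginning: 244 on hand, pool $6,173.20 (≈ $25.3000 each)
After Purchase 1: 451 on hand, pool $11,255.05 (≈ $24.9558 each)
After Purchase 2: 784 on hand, pool $19,247.05 (≈ $24.5498 each)
Sale 1, sell 480: 480/784 × $19,247.05 → $11,783.90
After Purchase 3: 606 on hand, pool $14,046.75 (≈ $23.1795 each)
After Purchase 4: 684 on hand, pool $15,868.05 (≈ $23.1989 each)
After Purchase 5: 915 on hand, pool $20,823.00 (≈ $22.7574 each)
After Purchase 6: 1021 on hand, pool $23,515.40 (≈ $23.0317 each)
After Purchase 7: 1238 on hand, pool $28,886.15 (≈ $23.3329 each)
Sale 2, sell 846: 846/1238 × $28,886.15 → $19,739.64
Sale 3, sell 273: 273/392 × $9,146.51 → $6,369.89
Total COGS = $11,783.90 + $19,739.64 + $6,369.89 = $37,893.43
Ending inventory (cost pool remaining) = $2,776.62

COGS = $37,893.43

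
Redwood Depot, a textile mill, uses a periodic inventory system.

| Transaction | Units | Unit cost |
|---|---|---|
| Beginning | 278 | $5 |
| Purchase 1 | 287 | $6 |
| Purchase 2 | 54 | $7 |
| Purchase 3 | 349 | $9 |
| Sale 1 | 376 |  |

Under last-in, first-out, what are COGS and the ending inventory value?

COGS = $3,330; ending inventory = $3,301

Sale 1 (376) [LIFO — newest first]: 349 @ $9 + 27 @ $7 = $3,330
Ending inventory: 278 @ $5 + 287 @ $6 + 27 @ $7 = $3,301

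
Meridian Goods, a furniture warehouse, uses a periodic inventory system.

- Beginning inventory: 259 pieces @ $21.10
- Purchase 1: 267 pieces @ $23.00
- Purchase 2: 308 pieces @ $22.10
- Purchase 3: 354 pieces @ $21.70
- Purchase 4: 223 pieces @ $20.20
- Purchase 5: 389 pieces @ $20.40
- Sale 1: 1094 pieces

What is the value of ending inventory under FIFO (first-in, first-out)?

Sale 1 (1094) [FIFO — oldest first]: 259 @ $21.10 + 267 @ $23.00 + 308 @ $22.10 + 260 @ $21.70 = $24,054.70
Ending inventory: 94 @ $21.70 + 223 @ $20.20 + 389 @ $20.40 = $14,480.00

Ending inventory = $14,480.00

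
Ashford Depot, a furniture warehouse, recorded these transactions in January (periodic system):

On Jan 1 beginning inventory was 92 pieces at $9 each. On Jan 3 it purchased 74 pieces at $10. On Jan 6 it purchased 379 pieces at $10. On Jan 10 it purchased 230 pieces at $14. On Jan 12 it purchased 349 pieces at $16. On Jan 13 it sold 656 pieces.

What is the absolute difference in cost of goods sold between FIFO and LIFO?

FIFO COGS: 92 @ $9 + 74 @ $10 + 379 @ $10 + 111 @ $14 = $6,912
LIFO COGS: 349 @ $16 + 230 @ $14 + 77 @ $10 = $9,574
Difference = |$6,912 − $9,574| = $2,662

$2,662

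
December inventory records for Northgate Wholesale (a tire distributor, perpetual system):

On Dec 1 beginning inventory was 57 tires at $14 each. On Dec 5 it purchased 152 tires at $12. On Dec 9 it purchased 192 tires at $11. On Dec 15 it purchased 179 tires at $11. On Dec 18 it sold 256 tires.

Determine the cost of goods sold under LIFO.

COGS = $2,816

Dec 18, 256 sold [LIFO — newest first]: 179 @ $11 + 77 @ $11 = $2,816
Ending inventory: 57 @ $14 + 152 @ $12 + 115 @ $11 = $3,887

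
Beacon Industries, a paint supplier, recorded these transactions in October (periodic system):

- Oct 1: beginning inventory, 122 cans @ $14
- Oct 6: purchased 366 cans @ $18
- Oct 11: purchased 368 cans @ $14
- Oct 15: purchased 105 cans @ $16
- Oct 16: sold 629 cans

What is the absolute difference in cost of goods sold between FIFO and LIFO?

FIFO COGS: 122 @ $14 + 366 @ $18 + 141 @ $14 = $10,270
LIFO COGS: 105 @ $16 + 368 @ $14 + 156 @ $18 = $9,640
Difference = |$10,270 − $9,640| = $630

$630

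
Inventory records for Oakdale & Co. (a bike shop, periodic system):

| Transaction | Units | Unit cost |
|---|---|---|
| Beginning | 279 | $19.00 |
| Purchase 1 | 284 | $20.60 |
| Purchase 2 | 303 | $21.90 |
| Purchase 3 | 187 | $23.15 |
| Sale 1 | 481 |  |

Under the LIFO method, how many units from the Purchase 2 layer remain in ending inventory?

9

Sale 1 (481) [LIFO — newest first]: 187 @ $23.15 + 294 @ $21.90 = $10,767.65
Ending inventory: 279 @ $19.00 + 284 @ $20.60 + 9 @ $21.90 = $11,348.50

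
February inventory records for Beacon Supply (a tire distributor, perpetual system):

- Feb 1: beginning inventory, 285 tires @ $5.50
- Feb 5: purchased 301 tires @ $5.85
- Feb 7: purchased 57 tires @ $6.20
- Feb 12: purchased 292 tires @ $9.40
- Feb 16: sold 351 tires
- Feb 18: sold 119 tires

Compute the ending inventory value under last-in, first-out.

Feb 16, 351 sold [LIFO — newest first]: 292 @ $9.40 + 57 @ $6.20 + 2 @ $5.85 = $3,109.90
Feb 18, 119 sold [LIFO — newest first]: 119 @ $5.85 = $696.15
Total COGS = $3,109.90 + $696.15 = $3,806.05
Ending inventory: 285 @ $5.50 + 180 @ $5.85 = $2,620.50

Ending inventory = $2,620.50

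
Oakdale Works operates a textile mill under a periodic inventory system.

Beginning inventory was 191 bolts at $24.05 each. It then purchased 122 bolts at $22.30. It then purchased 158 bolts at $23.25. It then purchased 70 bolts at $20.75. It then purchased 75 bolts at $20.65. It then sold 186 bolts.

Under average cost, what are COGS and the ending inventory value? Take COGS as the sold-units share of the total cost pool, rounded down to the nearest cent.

COGS = $4,223.92; ending inventory = $9,764.98

Sale 1, sell 186: 186/616 × $13,988.90 → $4,223.92
Ending inventory (cost pool remaining) = $9,764.98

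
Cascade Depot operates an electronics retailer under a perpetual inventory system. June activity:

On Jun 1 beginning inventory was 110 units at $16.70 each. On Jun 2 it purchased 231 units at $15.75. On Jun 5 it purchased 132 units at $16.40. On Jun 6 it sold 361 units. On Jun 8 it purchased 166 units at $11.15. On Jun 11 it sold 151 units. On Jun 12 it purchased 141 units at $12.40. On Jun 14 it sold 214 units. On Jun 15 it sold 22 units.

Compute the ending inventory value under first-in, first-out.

Ending inventory = $396.80

Jun 6, 361 sold [FIFO — oldest first]: 110 @ $16.70 + 231 @ $15.75 + 20 @ $16.40 = $5,803.25
Jun 11, 151 sold [FIFO — oldest first]: 112 @ $16.40 + 39 @ $11.15 = $2,271.65
Jun 14, 214 sold [FIFO — oldest first]: 127 @ $11.15 + 87 @ $12.40 = $2,494.85
Jun 15, 22 sold [FIFO — oldest first]: 22 @ $12.40 = $272.80
Total COGS = $5,803.25 + $2,271.65 + $2,494.85 + $272.80 = $10,842.55
Ending inventory: 32 @ $12.40 = $396.80
Check: goods available $11,239.35 = COGS $10,842.55 + ending $396.80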